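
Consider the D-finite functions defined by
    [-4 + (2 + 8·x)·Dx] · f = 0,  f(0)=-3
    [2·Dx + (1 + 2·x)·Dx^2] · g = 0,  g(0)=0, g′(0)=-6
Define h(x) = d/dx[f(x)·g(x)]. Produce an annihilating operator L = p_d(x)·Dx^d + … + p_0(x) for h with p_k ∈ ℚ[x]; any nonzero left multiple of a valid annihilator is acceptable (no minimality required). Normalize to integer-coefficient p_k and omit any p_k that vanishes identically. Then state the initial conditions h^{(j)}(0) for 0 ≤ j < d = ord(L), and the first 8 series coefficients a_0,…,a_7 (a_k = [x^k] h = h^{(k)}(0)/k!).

L = (2 + 16·x + 8·x^2) + (7 + 54·x + 120·x^2 + 64·x^3)·Dx + (1 + 11·x + 42·x^2 + 64·x^3 + 32·x^4)·Dx^2  (order 2).
h: a_k = 18, 36, -144, 480, -1572, 26136/5, -88992/5, 2172672/35, …
ICs: h(0) = 18, h′(0) = 36.

f: a_k = -3, -6, 6, -12, 30, -84, 252, -792, …
g: a_k = 0, -6, 6, -8, 12, -96/5, 32, -384/7, …
Sym-product of L_f,L_g gives L₀ (≤ ord 2).
h₀' ⇒ L via d/dx closure of L₀.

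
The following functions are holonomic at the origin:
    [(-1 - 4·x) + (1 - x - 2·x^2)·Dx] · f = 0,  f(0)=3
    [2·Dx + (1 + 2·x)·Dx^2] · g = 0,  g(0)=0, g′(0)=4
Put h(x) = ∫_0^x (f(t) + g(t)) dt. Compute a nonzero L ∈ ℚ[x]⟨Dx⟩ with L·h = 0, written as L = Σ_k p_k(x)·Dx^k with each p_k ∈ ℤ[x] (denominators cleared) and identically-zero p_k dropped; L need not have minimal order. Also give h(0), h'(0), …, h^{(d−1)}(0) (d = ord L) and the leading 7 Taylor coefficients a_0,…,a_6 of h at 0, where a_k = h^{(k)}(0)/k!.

L = (54 + 228·x + 432·x^2 + 288·x^3 + 192·x^4)·Dx^2 + (11 + 124·x + 464·x^2 + 704·x^3 + 592·x^4 + 320·x^5)·Dx^3 + (-4 - 19·x - 17·x^2 + 42·x^3 + 116·x^4 + 136·x^5 + 64·x^6)·Dx^4  (order 4).
h: a_k = 0, 3, 7/2, 5/3, 61/12, 5, 379/30, …
ICs: h(0) = 0, h′(0) = 3, h′′(0) = 7, h′′′(0) = 10.

f: a_k = 3, 3, 9, 15, 33, 63, 129, …
g: a_k = 0, 4, -4, 16/3, -8, 64/5, -64/3, …
h₀=f+g: left-lcm gives L₀, ord ≤ 3.
∫: right-multiply L₀ by Dx.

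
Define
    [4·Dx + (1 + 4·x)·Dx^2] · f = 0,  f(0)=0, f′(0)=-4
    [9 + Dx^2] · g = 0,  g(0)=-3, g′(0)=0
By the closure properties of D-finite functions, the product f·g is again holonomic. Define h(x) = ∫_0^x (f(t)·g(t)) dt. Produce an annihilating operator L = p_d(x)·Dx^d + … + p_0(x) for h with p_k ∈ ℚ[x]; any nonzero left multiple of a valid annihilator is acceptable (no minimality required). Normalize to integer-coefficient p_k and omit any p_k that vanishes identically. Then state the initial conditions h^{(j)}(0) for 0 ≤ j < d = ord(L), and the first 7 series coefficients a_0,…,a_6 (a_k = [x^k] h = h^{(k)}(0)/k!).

L = (-2043 - 1296·x + 44064·x^2 + 186624·x^3 + 186624·x^4)·Dx + (72 + 5472·x + 31104·x^2 + 41472·x^3)·Dx^2 + (-182 + 864·x + 12096·x^2 + 41472·x^3 + 41472·x^4)·Dx^3 + (8 + 608·x + 3456·x^2 + 4608·x^3)·Dx^4 + (5 + 112·x + 800·x^2 + 2304·x^3 + 2304·x^4)·Dx^5  (order 5).
h: a_k = 0, 0, 6, -8, 5/2, -84/5, 1223/20, …
ICs: h(0) = 0, h′(0) = 0, h′′(0) = 12, h′′′(0) = -48, h′′′′(0) = 60.

f: a_k = 0, -4, 8, -64/3, 64, -1024/5, 2048/3, …
g: a_k = -3, 0, 27/2, 0, -81/8, 0, 243/80, …
h₀=f·g: eliminate ⇒ L₀, order ≤ 2·2.
Integrate: L := L₀·Dx.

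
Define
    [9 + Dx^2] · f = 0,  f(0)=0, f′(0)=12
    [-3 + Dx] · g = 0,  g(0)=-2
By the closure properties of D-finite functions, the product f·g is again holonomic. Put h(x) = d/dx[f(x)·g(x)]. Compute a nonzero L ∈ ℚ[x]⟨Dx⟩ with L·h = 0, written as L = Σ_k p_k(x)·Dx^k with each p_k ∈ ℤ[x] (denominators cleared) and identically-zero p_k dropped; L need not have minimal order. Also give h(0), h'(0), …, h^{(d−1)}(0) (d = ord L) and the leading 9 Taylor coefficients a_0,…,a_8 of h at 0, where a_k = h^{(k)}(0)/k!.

L = 18 - 6·Dx + Dx^2  (order 2).
h: a_k = -24, -144, -216, 0, 324, 1944/5, 972/5, 0, -2187/35, …
ICs: h(0) = -24, h′(0) = -144.

f: a_k = 0, 12, 0, -18, 0, 81/10, 0, -243/140, 0, …
g: a_k = -2, -6, -9, -9, -27/4, -81/20, -81/40, -243/280, -729/2240, …
Product ⇒ symmetric product L₀, ord ≤ 2.
h=h₀': d/dx-closure on L₀ ⇒ L.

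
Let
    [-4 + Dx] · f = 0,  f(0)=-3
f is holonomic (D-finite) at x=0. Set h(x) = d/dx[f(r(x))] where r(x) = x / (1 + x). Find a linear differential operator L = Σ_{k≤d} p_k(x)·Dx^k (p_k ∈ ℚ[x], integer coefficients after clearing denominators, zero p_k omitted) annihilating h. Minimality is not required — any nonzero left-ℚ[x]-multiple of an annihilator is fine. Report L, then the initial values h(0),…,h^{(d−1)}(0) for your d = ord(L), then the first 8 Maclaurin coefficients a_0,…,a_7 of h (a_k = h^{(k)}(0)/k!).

f: a_k = -3, -12, -24, -32, -32, -128/5, -256/15, -1024/105, …
Substitute x→r, Dx→(1/r')Dx; clear ⇒ L₀.
Differentiate: ansatz ord ≤ ord L₀ ⇒ L.
L = (2 - 2·x) + (-1 - 2·x - x^2)·Dx  (order 1).
h: a_k = -12, -24, 12, 16, -28, 88/5, 68/15, -2528/105, …
ICs: h(0) = -12.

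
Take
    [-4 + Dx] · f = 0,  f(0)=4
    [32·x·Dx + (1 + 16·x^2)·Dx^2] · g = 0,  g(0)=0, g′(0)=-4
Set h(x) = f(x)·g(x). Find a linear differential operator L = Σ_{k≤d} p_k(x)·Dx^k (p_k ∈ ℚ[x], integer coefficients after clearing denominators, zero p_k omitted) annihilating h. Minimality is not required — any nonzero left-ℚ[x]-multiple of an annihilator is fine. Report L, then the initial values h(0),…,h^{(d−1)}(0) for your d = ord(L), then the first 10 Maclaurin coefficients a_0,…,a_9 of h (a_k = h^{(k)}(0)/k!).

L = (16 - 128·x + 256·x^2) + (-8 + 32·x - 128·x^2)·Dx + (1 + 16·x^2)·Dx^2  (order 2).
h: a_k = 0, -16, -64, -128/3, 512/3, -1536/5, -22528/9, 126976/35, 1851392/63, -9428992/189, …
ICs: h(0) = 0, h′(0) = -16.

f: a_k = 4, 16, 32, 128/3, 128/3, 512/15, 1024/45, 4096/315, 2048/315, 8192/2835, …
g: a_k = 0, -4, 0, 64/3, 0, -1024/5, 0, 16384/7, 0, -262144/9, …
L₀ := L_f ⊗_s L_g (sym. prod.), ord ≤ 2.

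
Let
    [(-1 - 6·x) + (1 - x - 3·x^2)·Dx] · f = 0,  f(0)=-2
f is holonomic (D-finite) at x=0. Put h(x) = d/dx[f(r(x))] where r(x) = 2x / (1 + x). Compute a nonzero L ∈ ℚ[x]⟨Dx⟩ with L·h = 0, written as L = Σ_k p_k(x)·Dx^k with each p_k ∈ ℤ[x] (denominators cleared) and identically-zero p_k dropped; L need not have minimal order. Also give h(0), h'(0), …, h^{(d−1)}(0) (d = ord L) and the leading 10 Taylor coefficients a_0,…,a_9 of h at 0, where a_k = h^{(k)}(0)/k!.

L = (14 + 78·x + 546·x^2 + 338·x^3) + (-1 - 14·x + 182·x^3 + 169·x^4)·Dx  (order 1).
h: a_k = -4, -56, -156, -1456, -3380, -28392, -61516, -492128, -1028196, -7997080, …
ICs: h(0) = -4.

f: a_k = -2, -2, -8, -14, -38, -80, -194, -434, -1016, -2318, …
Substitute x→r, Dx→(1/r')Dx; clear ⇒ L₀.
h₀' ⇒ L via d/dx closure of L₀.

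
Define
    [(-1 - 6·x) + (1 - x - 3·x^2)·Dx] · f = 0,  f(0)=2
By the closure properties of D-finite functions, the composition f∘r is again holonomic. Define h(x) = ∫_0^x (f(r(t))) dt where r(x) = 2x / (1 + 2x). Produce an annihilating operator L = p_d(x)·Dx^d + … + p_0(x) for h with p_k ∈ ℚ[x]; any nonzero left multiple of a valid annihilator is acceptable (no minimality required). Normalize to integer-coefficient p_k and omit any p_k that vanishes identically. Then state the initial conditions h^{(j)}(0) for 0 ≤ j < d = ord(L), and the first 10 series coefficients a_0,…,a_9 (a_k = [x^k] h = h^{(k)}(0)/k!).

f: a_k = 2, 2, 8, 14, 38, 80, 194, 434, 1016, 2318, …
Change of var in L_f (x↦r) gives L₀.
h=∫₀ˣh₀: take L = L₀·Dx.
L = (2 + 28·x)·Dx + (-1 - 4·x + 8·x^2 + 24·x^3)·Dx^2  (order 2).
h: a_k = 0, 2, 2, 8, 0, 288/5, -96, 4608/7, -2016, 9728, …
ICs: h(0) = 0, h′(0) = 2.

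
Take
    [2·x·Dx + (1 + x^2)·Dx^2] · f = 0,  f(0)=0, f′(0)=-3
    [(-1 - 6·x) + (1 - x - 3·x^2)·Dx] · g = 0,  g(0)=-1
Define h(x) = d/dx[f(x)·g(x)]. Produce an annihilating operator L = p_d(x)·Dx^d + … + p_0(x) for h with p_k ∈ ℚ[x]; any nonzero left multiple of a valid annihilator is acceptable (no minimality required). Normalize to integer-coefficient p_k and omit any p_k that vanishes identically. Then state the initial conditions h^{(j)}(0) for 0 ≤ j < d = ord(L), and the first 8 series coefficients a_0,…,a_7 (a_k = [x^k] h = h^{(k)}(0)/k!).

L = (46 + 186·x^2 + 72·x^3 + 324·x^4) + (10 + 62·x + 42·x^2 + 186·x^3 + 72·x^4 + 216·x^5)·Dx + (-3 + 2·x - 2·x^2 + 14·x^3 + 28·x^4 + 12·x^5 + 27·x^6)·Dx^2  (order 2).
h: a_k = 3, 6, 33, 80, 268, 3408/5, 9589/5, 172136/35, …
ICs: h(0) = 3, h′(0) = 6.

f: a_k = 0, -3, 0, 1, 0, -3/5, 0, 3/7, …
g: a_k = -1, -1, -4, -7, -19, -40, -97, -217, …
f·g: L₀ = L_f ⊗_s L_g, ord ≤ 2·1.
Differentiate: ansatz ord ≤ ord L₀ ⇒ L.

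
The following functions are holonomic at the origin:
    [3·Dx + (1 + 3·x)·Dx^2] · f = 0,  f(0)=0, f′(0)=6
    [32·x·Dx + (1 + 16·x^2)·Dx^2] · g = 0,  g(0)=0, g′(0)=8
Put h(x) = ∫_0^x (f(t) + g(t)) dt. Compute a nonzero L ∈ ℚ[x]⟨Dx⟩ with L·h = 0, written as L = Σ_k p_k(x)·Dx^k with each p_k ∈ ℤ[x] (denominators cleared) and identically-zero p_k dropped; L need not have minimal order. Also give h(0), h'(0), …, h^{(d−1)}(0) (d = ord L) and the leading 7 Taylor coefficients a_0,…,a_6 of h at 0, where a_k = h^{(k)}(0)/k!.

f: a_k = 0, 6, -9, 18, -81/2, 486/5, -243, …
g: a_k = 0, 8, 0, -128/3, 0, 2048/5, 0, …
f+g: L₀ = lclm(L_f,L_g), ord ≤ 2+2.
∫: right-multiply L₀ by Dx.
L = (-96 - 864·x + 4608·x^2 + 4608·x^3)·Dx^2 + (-50 - 192·x + 672·x^2 + 9216·x^3 + 9216·x^4)·Dx^3 + (-3 + 23·x + 96·x^2 + 512·x^3 + 2304·x^4 + 2304·x^5)·Dx^4  (order 4).
h: a_k = 0, 0, 7, -3, -37/6, -81/10, 1267/15, …
ICs: h(0) = 0, h′(0) = 0, h′′(0) = 14, h′′′(0) = -18.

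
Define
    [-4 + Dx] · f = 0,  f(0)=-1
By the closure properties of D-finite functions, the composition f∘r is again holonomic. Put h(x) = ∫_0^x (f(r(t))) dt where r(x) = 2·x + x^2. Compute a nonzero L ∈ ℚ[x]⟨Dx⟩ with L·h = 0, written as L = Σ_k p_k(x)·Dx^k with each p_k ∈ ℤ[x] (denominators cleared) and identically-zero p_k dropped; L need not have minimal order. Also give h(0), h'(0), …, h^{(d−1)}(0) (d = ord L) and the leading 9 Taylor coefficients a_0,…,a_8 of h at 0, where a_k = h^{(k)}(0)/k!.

f: a_k = -1, -4, -8, -32/3, -32/3, -128/15, -256/45, -1024/315, -512/315, …
f∘r: x↦r, Dx↦Dx/r' in L_f ⇒ L₀.
h=∫₀ˣh₀: take L = L₀·Dx.
L = (-8 - 8·x)·Dx + Dx^2  (order 2).
h: a_k = 0, -1, -4, -12, -88/3, -184/3, -1696/15, -59104/315, -89632/315, …
ICs: h(0) = 0, h′(0) = -1.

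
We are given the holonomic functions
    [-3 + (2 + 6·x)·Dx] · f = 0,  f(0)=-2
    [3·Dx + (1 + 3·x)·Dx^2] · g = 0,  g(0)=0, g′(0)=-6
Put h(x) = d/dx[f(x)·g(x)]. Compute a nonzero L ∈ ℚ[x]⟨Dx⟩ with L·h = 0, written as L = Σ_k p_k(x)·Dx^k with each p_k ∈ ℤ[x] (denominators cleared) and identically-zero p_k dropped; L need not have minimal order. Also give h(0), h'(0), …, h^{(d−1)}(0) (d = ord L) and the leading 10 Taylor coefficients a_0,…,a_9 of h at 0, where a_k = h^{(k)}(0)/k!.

L = 9 + (24 + 72·x)·Dx + (4 + 24·x + 36·x^2)·Dx^2  (order 2).
h: a_k = 12, 0, -27/2, 54, -5751/32, 22599/40, -2218347/1280, 5880843/1120, -905949441/57344, 339328359/7168, …
ICs: h(0) = 12, h′(0) = 0.

f: a_k = -2, -3, 9/4, -27/8, 405/64, -1701/128, 15309/512, -72171/1024, 2814669/16384, -14073345/32768, …
g: a_k = 0, -6, 9, -18, 81/2, -486/5, 243, -4374/7, 6561/4, -4374, …
Product ⇒ symmetric product L₀, ord ≤ 2.
h=h₀': d/dx-closure on L₀ ⇒ L.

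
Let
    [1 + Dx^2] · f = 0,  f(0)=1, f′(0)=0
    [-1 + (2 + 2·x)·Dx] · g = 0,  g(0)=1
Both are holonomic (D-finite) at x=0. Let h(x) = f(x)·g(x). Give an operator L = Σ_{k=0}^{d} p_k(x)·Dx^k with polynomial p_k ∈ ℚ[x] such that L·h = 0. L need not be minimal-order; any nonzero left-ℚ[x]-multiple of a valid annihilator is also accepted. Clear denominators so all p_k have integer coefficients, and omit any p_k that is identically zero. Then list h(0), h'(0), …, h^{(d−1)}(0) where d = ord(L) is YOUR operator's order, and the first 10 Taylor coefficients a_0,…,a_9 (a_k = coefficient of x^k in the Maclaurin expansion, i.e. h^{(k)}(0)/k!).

L = (7 + 8·x + 4·x^2) + (-4 - 4·x)·Dx + (4 + 8·x + 4·x^2)·Dx^2  (order 2).
h: a_k = 1, 1/2, -5/8, -3/16, 25/384, 13/768, -349/46080, 401/92160, -44047/10321920, 26963/6881280, …
ICs: h(0) = 1, h′(0) = 1/2.

f: a_k = 1, 0, -1/2, 0, 1/24, 0, -1/720, 0, 1/40320, 0, …
g: a_k = 1, 1/2, -1/8, 1/16, -5/128, 7/256, -21/1024, 33/2048, -429/32768, 715/65536, …
h₀=f·g: eliminate ⇒ L₀, order ≤ 2·1.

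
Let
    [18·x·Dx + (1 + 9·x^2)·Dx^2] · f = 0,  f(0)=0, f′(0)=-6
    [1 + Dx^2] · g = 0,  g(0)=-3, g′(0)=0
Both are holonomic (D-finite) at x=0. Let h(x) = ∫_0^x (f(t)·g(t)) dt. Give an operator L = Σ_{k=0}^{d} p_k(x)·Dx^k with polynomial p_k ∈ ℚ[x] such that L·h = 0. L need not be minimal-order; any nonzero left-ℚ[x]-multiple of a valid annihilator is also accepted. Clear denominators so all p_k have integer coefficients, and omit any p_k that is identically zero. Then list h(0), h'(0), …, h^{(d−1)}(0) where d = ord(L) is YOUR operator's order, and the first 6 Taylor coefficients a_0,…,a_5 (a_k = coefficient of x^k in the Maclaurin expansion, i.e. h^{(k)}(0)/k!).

L = (370 + 9594·x^2 + 4131·x^4 + 2916·x^6 + 6561·x^8)·Dx + (684·x + 6804·x^3 + 8748·x^5 + 26244·x^7)·Dx^2 + (380 + 9792·x^2 + 5346·x^4 + 5832·x^6 + 13122·x^8)·Dx^3 + (684·x + 6804·x^3 + 8748·x^5 + 26244·x^7)·Dx^4 + (10 + 198·x^2 + 1215·x^4 + 2916·x^6 + 6561·x^8)·Dx^5  (order 5).
h: a_k = 0, 0, 9, 0, -63/4, 0, …
ICs: h(0) = 0, h′(0) = 0, h′′(0) = 18, h′′′(0) = 0, h′′′′(0) = -378.

f: a_k = 0, -6, 0, 18, 0, -486/5, …
g: a_k = -3, 0, 3/2, 0, -1/8, 0, …
Product ⇒ symmetric product L₀, ord ≤ 4.
Integrate: L := L₀·Dx.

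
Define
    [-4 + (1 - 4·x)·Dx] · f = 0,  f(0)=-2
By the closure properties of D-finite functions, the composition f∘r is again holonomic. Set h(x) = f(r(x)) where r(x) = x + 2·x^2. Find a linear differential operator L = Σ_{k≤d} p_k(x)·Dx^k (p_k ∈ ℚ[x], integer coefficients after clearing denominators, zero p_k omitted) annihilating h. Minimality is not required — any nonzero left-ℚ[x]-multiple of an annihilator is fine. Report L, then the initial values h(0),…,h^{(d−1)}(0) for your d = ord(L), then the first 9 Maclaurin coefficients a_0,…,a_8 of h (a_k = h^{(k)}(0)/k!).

L = (4 + 16·x) + (-1 + 4·x + 8·x^2)·Dx  (order 1).
h: a_k = -2, -8, -48, -256, -1408, -7680, -41984, -229376, -1253376, …
ICs: h(0) = -2.

f: a_k = -2, -8, -32, -128, -512, -2048, -8192, -32768, -131072, …
f∘r: x↦r, Dx↦Dx/r' in L_f ⇒ L₀.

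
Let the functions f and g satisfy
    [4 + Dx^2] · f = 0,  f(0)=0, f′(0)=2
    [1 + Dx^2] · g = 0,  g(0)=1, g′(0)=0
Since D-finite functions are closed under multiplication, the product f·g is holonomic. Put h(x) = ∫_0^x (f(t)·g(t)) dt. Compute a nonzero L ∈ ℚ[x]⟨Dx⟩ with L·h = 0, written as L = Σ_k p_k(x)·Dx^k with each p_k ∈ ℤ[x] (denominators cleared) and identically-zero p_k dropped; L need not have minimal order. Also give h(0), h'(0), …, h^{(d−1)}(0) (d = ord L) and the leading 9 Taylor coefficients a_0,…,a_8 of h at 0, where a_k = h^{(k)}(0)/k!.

f: a_k = 0, 2, 0, -4/3, 0, 4/15, 0, -8/315, 0, …
g: a_k = 1, 0, -1/2, 0, 1/24, 0, -1/720, 0, 1/40320, …
Sym-product of L_f,L_g gives L₀ (≤ ord 4).
h=∫₀ˣh₀: take L = L₀·Dx.
L = 9·Dx + 10·Dx^3 + Dx^5  (order 5).
h: a_k = 0, 0, 1, 0, -7/12, 0, 61/360, 0, -547/20160, …
ICs: h(0) = 0, h′(0) = 0, h′′(0) = 2, h′′′(0) = 0, h′′′′(0) = -14.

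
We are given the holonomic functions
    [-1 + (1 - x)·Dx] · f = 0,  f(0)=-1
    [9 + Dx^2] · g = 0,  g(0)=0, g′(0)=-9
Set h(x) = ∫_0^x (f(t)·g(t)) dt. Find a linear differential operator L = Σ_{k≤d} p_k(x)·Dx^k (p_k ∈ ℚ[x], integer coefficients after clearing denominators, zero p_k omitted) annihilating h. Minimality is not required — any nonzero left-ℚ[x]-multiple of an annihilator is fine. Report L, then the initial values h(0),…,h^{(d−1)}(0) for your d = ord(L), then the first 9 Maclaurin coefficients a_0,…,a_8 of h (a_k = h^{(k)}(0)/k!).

f: a_k = -1, -1, -1, -1, -1, -1, -1, -1, -1, …
g: a_k = 0, -9, 0, 27/2, 0, -243/40, 0, 729/560, 0, …
L₀ := L_f ⊗_s L_g (sym. prod.), ord ≤ 2.
h=∫h₀ ⇒ L = L₀·Dx.
L = (-9 + 9·x)·Dx + 2·Dx^2 + (-1 + x)·Dx^3  (order 3).
h: a_k = 0, 0, 9/2, 3, -9/8, -9/10, 21/80, 9/40, 153/4480, …
ICs: h(0) = 0, h′(0) = 0, h′′(0) = 9.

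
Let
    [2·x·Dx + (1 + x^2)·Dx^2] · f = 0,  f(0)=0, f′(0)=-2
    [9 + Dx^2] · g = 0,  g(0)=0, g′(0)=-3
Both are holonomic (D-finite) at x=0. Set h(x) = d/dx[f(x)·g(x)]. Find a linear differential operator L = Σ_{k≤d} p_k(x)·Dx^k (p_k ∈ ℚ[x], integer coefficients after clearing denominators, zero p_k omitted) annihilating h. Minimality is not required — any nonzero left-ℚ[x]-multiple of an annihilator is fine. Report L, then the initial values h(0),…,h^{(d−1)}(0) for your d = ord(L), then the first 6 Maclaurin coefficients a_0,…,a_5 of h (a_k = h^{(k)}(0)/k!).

f: a_k = 0, -2, 0, 2/3, 0, -2/5, …
g: a_k = 0, -3, 0, 9/2, 0, -81/40, …
f·g: L₀ = L_f ⊗_s L_g, ord ≤ 2·2.
Differentiate: ansatz ord ≤ ord L₀ ⇒ L.
L = (20358 + 86886·x^2 + 157437·x^4 + 155520·x^6 + 96228·x^8 + 36450·x^10 + 6561·x^12) + (6372·x + 25596·x^3 + 39960·x^5 + 32400·x^7 + 14580·x^9 + 2916·x^11)·Dx + (3432 + 15828·x^2 + 31110·x^4 + 33588·x^6 + 22032·x^8 + 8424·x^10 + 1458·x^12)·Dx^2 + (708·x + 2844·x^3 + 4440·x^5 + 3600·x^7 + 1620·x^9 + 324·x^11)·Dx^3 + (130 + 686·x^2 + 1513·x^4 + 1812·x^6 + 1260·x^8 + 486·x^10 + 81·x^12)·Dx^4  (order 4).
h: a_k = 0, 12, 0, -44, 0, 99/2, …
ICs: h(0) = 0, h′(0) = 12, h′′(0) = 0, h′′′(0) = -264.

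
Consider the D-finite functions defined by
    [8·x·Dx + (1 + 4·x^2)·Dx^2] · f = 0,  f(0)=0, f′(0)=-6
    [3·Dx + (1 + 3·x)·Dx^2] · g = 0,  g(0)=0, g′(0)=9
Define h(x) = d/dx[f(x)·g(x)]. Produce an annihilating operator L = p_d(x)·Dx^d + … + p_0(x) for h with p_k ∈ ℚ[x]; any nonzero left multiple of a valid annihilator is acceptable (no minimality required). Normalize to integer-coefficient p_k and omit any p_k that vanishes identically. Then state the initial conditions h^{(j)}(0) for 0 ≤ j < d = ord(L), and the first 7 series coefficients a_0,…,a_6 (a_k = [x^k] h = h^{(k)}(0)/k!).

L = (1632 + 8496·x + 23040·x^2 + 110016·x^3 + 207360·x^4 + 269568·x^5 + 82944·x^7) + (418 + 6672·x + 44112·x^2 + 151488·x^3 + 393984·x^4 + 642816·x^5 + 725760·x^6 + 82944·x^7 + 290304·x^8)·Dx + (204 + 1844·x + 12096·x^2 + 47408·x^3 + 122880·x^4 + 240192·x^5 + 331776·x^6 + 361728·x^7 + 82944·x^8 + 165888·x^9)·Dx^2 + (25 + 246·x + 1217·x^2 + 4128·x^3 + 10624·x^4 + 22080·x^5 + 34272·x^6 + 41472·x^7 + 43776·x^8 + 13824·x^9 + 20736·x^10)·Dx^3  (order 3).
h: a_k = 0, -108, 243, -360, 2565/2, -24948/5, 68607/5, …
ICs: h(0) = 0, h′(0) = -108, h′′(0) = 486.

f: a_k = 0, -6, 0, 8, 0, -96/5, 0, …
g: a_k = 0, 9, -27/2, 27, -243/4, 729/5, -729/2, …
Sym-product of L_f,L_g gives L₀ (≤ ord 4).
h₀' ⇒ L via d/dx closure of L₀.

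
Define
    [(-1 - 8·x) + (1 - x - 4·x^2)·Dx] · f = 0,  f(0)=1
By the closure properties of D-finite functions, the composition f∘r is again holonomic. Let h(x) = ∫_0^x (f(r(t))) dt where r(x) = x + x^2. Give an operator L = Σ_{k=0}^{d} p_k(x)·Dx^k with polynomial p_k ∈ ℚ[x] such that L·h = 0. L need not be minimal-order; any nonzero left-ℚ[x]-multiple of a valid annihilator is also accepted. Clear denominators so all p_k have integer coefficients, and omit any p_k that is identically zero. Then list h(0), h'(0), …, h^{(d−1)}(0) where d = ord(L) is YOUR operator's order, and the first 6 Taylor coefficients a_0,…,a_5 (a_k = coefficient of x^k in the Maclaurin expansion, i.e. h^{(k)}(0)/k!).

f: a_k = 1, 1, 5, 9, 29, 65, …
Change of var in L_f (x↦r) gives L₀.
h=∫₀ˣh₀: take L = L₀·Dx.
L = (1 + 10·x + 24·x^2 + 16·x^3)·Dx + (-1 + x + 5·x^2 + 8·x^3 + 4·x^4)·Dx^2  (order 2).
h: a_k = 0, 1, 1/2, 2, 19/4, 61/5, …
ICs: h(0) = 0, h′(0) = 1.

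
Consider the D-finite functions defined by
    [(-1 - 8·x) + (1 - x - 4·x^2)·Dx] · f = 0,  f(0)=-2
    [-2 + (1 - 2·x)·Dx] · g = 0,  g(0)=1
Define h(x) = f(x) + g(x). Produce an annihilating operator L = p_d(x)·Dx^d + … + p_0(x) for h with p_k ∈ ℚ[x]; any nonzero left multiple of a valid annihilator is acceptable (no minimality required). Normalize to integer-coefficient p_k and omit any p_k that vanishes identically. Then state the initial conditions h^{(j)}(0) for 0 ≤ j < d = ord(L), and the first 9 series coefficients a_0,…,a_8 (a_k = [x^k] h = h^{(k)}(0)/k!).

L = (12 - 48·x + 192·x^2 - 128·x^3) + (-2 - 96·x^2 + 352·x^3 - 256·x^4)·Dx + (-1 + 11·x - 30·x^2 + 80·x^4 - 64·x^5)·Dx^2  (order 2).
h: a_k = -1, 0, -6, -10, -42, -98, -298, -754, -2074, …
ICs: h(0) = -1, h′(0) = 0.

f: a_k = -2, -2, -10, -18, -58, -130, -362, -882, -2330, …
g: a_k = 1, 2, 4, 8, 16, 32, 64, 128, 256, …
h₀=f+g: left-lcm gives L₀, ord ≤ 2.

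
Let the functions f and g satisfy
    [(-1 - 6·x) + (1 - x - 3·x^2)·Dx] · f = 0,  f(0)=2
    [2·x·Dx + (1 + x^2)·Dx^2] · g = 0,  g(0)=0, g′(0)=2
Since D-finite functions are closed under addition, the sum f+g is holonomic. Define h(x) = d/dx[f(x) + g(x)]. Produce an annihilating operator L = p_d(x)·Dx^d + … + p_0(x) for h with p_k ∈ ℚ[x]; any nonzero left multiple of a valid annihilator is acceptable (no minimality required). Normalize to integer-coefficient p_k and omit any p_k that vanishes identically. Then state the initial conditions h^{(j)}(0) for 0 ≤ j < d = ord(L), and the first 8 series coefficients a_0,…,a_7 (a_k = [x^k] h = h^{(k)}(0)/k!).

f: a_k = 2, 2, 8, 14, 38, 80, 194, 434, …
g: a_k = 0, 2, 0, -2/3, 0, 2/5, 0, -2/7, …
Weyl lclm of L_f,L_g ⇒ L₀ (ord ≤ 3).
h=h₀': d/dx-closure on L₀ ⇒ L.
L = (-8 + 32·x + 300·x^2 + 504·x^3 + 1134·x^4 + 162·x^6) + (22 + 148·x + 184·x^2 + 576·x^3 + 441·x^4 + 918·x^5 + 27·x^6 + 162·x^7)·Dx + (-4 - 6·x - 18·x^2 + 60·x^3 + 85·x^4 + 75·x^5 + 126·x^6 + 9·x^7 + 27·x^8)·Dx^2  (order 2).
h: a_k = 4, 16, 40, 152, 402, 1164, 3036, 8128, …
ICs: h(0) = 4, h′(0) = 16.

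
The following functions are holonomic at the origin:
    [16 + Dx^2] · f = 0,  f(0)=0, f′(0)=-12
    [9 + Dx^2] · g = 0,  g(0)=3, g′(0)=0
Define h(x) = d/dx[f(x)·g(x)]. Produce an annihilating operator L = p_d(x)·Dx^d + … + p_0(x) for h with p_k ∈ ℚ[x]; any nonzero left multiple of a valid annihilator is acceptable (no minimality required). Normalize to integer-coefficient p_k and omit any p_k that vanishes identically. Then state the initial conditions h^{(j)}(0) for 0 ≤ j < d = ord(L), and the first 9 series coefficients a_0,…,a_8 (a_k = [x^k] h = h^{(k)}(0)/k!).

f: a_k = 0, -12, 0, 32, 0, -128/5, 0, 1024/105, 0, …
g: a_k = 3, 0, -27/2, 0, 81/8, 0, -243/80, 0, 2187/4480, …
Product ⇒ symmetric product L₀, ord ≤ 4.
Derive L from L₀ (diff closure).
L = 49 + 50·Dx^2 + Dx^4  (order 4).
h: a_k = -36, 0, 774, 0, -6303/2, 0, 102943/20, 0, -5044201/1120, …
ICs: h(0) = -36, h′(0) = 0, h′′(0) = 1548, h′′′(0) = 0.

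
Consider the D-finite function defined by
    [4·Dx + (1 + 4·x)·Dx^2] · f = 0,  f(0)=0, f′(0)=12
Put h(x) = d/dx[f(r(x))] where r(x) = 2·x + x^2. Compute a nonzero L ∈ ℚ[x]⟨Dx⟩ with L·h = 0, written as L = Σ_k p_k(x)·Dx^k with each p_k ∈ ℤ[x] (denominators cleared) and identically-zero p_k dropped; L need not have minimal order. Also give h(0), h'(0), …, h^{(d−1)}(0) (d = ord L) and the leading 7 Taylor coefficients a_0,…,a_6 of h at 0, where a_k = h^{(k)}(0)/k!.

L = (7 + 8·x + 4·x^2) + (1 + 9·x + 12·x^2 + 4·x^3)·Dx  (order 1).
h: a_k = 24, -168, 1248, -9312, 69504, -518784, 3872256, …
ICs: h(0) = 24.

f: a_k = 0, 12, -24, 64, -192, 3072/5, -2048, …
L₀ from L_f via x↦r, Dx↦r'^{-1}Dx.
h=h₀': d/dx-closure on L₀ ⇒ L.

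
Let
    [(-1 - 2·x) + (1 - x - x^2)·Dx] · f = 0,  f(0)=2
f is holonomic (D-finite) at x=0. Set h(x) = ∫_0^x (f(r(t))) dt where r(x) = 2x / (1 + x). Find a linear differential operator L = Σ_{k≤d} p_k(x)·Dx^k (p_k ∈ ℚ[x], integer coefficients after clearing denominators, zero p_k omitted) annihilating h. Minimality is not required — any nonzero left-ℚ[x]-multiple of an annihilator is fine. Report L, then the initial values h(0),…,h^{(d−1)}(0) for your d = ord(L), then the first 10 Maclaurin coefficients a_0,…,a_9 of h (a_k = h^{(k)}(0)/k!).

L = (2 + 10·x)·Dx + (-1 - x + 5·x^2 + 5·x^3)·Dx^2  (order 2).
h: a_k = 0, 2, 2, 4, 5, 12, 50/3, 300/7, 125/2, 500/3, …
ICs: h(0) = 0, h′(0) = 2.

f: a_k = 2, 2, 4, 6, 10, 16, 26, 42, 68, 110, …
f∘r: x↦r, Dx↦Dx/r' in L_f ⇒ L₀.
∫: right-multiply L₀ by Dx.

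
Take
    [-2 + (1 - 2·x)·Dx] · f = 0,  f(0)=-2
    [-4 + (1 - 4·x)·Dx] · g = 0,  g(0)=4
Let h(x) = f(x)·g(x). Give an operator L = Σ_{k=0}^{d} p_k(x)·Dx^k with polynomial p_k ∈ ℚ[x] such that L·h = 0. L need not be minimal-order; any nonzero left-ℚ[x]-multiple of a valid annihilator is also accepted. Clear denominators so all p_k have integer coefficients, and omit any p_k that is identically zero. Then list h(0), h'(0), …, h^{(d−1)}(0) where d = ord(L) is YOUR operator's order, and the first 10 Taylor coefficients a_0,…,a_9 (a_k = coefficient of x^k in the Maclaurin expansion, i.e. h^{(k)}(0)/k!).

f: a_k = -2, -4, -8, -16, -32, -64, -128, -256, -512, -1024, …
g: a_k = 4, 16, 64, 256, 1024, 4096, 16384, 65536, 262144, 1048576, …
L₀ := L_f ⊗_s L_g (sym. prod.), ord ≤ 1.
L = (-6 + 16·x) + (1 - 6·x + 8·x^2)·Dx  (order 1).
h: a_k = -8, -48, -224, -960, -3968, -16128, -65024, -261120, -1046528, -4190208, …
ICs: h(0) = -8.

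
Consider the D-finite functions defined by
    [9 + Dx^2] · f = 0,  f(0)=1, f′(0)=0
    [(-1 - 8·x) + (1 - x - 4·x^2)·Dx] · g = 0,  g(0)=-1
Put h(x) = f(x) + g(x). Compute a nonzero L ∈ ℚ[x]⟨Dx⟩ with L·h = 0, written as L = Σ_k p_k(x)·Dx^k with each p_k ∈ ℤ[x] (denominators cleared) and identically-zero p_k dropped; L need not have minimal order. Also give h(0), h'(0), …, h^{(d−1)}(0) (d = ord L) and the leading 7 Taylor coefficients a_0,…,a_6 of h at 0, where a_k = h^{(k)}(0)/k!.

f: a_k = 1, 0, -9/2, 0, 27/8, 0, -81/80, …
g: a_k = -1, -1, -5, -9, -29, -65, -181, …
h₀=f+g: left-lcm gives L₀, ord ≤ 3.
L = (-567 - 4806·x - 3321·x^2 - 9936·x^3 - 6480·x^4 - 10368·x^5) + (171 - 117·x - 441·x^2 + 135·x^3 - 540·x^4 - 3888·x^5 - 5184·x^6)·Dx + (-63 - 534·x - 369·x^2 - 1104·x^3 - 720·x^4 - 1152·x^5)·Dx^2 + (19 - 13·x - 49·x^2 + 15·x^3 - 60·x^4 - 432·x^5 - 576·x^6)·Dx^3  (order 3).
h: a_k = 0, -1, -19/2, -9, -205/8, -65, -14561/80, …
ICs: h(0) = 0, h′(0) = -1, h′′(0) = -19.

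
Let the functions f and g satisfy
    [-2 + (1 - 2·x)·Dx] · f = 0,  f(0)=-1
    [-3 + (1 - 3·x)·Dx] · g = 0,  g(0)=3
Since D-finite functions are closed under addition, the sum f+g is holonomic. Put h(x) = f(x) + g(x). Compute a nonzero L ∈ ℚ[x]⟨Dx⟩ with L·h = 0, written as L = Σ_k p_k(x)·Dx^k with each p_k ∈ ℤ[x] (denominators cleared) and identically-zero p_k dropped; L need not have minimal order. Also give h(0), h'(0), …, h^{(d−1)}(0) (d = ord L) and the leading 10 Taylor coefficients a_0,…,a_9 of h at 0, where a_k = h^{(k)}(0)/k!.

f: a_k = -1, -2, -4, -8, -16, -32, -64, -128, -256, -512, …
g: a_k = 3, 9, 27, 81, 243, 729, 2187, 6561, 19683, 59049, …
h₀=f+g: left-lcm gives L₀, ord ≤ 2.
L = -12 + (10 - 24·x)·Dx + (-1 + 5·x - 6·x^2)·Dx^2  (order 2).
h: a_k = 2, 7, 23, 73, 227, 697, 2123, 6433, 19427, 58537, …
ICs: h(0) = 2, h′(0) = 7.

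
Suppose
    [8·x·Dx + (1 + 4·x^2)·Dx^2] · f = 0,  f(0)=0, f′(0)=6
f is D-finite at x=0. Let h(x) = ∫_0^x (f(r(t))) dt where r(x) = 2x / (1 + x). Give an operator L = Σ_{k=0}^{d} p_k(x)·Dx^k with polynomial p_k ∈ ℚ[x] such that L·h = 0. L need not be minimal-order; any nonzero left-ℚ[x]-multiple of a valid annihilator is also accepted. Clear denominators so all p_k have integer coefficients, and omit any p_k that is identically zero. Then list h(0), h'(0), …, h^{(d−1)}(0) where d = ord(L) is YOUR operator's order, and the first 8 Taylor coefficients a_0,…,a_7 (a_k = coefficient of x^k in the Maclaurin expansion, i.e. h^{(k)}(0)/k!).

f: a_k = 0, 6, 0, -8, 0, 96/5, 0, -384/7, …
L₀ from L_f via x↦r, Dx↦r'^{-1}Dx.
∫: right-multiply L₀ by Dx.
L = (2 + 34·x)·Dx^2 + (1 + 2·x + 17·x^2)·Dx^3  (order 3).
h: a_k = 0, 0, 6, -4, -13, 36, 202/5, -2444/7, …
ICs: h(0) = 0, h′(0) = 0, h′′(0) = 12.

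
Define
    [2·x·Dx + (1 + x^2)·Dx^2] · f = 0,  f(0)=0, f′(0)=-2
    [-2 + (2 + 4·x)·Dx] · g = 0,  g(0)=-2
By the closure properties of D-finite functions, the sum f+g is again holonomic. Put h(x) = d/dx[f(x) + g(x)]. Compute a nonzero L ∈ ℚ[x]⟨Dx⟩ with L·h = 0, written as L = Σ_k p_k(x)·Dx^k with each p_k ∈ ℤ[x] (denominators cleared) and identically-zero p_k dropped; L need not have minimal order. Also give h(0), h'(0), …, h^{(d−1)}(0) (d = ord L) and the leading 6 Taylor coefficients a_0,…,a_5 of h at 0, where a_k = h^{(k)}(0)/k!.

L = (-4 - 20·x + 12·x^2 + 12·x^3) + (-10 - 16·x - 16·x^2 + 48·x^3 + 42·x^4)·Dx + (-2 + 12·x^2 + 12·x^3 + 14·x^4 + 12·x^5)·Dx^2  (order 2).
h: a_k = -4, 2, -1, 5, -43/4, 63/4, …
ICs: h(0) = -4, h′(0) = 2.

f: a_k = 0, -2, 0, 2/3, 0, -2/5, …
g: a_k = -2, -2, 1, -1, 5/4, -7/4, …
f+g: L₀ = lclm(L_f,L_g), ord ≤ 2+1.
Differentiate: ansatz ord ≤ ord L₀ ⇒ L.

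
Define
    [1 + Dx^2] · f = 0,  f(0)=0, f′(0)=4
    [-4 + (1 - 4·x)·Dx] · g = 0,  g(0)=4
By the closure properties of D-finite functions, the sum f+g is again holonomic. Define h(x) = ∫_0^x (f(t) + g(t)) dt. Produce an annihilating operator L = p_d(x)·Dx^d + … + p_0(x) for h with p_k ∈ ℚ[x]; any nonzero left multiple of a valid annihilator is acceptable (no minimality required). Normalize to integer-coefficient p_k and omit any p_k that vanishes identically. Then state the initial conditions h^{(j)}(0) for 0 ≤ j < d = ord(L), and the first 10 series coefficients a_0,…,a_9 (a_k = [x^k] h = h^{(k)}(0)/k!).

f: a_k = 0, 4, 0, -2/3, 0, 1/30, 0, -1/1260, 0, 1/90720, …
g: a_k = 4, 16, 64, 256, 1024, 4096, 16384, 65536, 262144, 1048576, …
h₀=f+g: left-lcm gives L₀, ord ≤ 3.
h=∫h₀ ⇒ L = L₀·Dx.
L = (-388 + 32·x - 64·x^2)·Dx + (33 - 140·x + 48·x^2 - 64·x^3)·Dx^2 + (-388 + 32·x - 64·x^2)·Dx^3 + (33 - 140·x + 48·x^2 - 64·x^3)·Dx^4  (order 4).
h: a_k = 0, 4, 10, 64/3, 383/6, 1024/5, 122881/180, 16384/7, 82575359/10080, 262144/9, …
ICs: h(0) = 0, h′(0) = 4, h′′(0) = 20, h′′′(0) = 128.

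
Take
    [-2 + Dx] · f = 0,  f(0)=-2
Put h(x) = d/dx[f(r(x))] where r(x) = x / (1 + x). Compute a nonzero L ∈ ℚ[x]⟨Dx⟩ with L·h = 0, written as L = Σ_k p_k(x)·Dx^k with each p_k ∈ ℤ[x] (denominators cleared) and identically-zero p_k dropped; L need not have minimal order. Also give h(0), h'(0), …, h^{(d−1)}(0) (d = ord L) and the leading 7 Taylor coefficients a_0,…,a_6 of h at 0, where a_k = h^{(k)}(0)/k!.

f: a_k = -2, -4, -4, -8/3, -4/3, -8/15, -8/45, …
Substitute x→r, Dx→(1/r')Dx; clear ⇒ L₀.
Derive L from L₀ (diff closure).
L = -2·x + (-1 - 2·x - x^2)·Dx  (order 1).
h: a_k = -4, 0, 4, -16/3, 4, -16/15, -20/9, …
ICs: h(0) = -4.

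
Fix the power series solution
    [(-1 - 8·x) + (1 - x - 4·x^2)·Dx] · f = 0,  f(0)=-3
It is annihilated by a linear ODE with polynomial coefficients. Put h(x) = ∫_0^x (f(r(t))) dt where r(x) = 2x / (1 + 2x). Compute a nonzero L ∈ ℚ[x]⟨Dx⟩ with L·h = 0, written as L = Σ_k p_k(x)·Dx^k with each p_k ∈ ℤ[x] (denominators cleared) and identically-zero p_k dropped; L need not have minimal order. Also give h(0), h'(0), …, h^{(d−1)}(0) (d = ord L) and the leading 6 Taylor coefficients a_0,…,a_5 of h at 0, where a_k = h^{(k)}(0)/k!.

L = (2 + 36·x)·Dx + (-1 - 4·x + 12·x^2 + 32·x^3)·Dx^2  (order 2).
h: a_k = 0, -3, -3, -16, 0, -768/5, …
ICs: h(0) = 0, h′(0) = -3.

f: a_k = -3, -3, -15, -27, -87, -195, …
Change of var in L_f (x↦r) gives L₀.
h=∫h₀ ⇒ L = L₀·Dx.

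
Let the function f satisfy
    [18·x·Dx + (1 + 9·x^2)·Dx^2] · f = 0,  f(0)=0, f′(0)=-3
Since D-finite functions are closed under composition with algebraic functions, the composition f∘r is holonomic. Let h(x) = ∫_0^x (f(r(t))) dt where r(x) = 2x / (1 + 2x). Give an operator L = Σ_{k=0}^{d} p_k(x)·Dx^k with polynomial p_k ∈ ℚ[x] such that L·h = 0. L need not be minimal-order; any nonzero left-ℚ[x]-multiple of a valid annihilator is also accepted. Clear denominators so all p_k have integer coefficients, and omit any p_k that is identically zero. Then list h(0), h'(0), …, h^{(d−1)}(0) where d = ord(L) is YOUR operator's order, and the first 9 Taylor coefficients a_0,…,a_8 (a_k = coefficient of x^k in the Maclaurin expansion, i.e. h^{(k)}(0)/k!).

f: a_k = 0, -3, 0, 9, 0, -243/5, 0, 2187/7, 0, …
h₀=f(r): pull back L_f along r ⇒ L₀.
h=∫₀ˣh₀: take L = L₀·Dx.
L = (4 + 80·x)·Dx^2 + (1 + 4·x + 40·x^2)·Dx^3  (order 3).
h: a_k = 0, 0, -3, 4, 12, -384/5, 64/5, 9984/7, -31872/7, …
ICs: h(0) = 0, h′(0) = 0, h′′(0) = -6.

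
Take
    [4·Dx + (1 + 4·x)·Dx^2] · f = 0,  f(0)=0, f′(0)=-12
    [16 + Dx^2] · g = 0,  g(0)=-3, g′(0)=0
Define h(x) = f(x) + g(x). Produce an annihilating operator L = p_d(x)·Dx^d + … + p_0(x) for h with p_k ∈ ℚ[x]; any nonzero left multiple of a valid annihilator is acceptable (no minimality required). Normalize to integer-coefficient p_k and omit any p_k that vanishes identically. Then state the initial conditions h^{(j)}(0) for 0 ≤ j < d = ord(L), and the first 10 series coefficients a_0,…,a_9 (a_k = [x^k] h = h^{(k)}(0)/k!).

f: a_k = 0, -12, 24, -64, 192, -3072/5, 2048, -49152/7, 24576, -262144/3, …
g: a_k = -3, 0, 24, 0, -32, 0, 256/15, 0, -512/105, 0, …
f+g: L₀ = lclm(L_f,L_g), ord ≤ 2+2.
L = (448 + 512·x + 1024·x^2)·Dx + (48 + 320·x + 768·x^2 + 1024·x^3)·Dx^2 + (28 + 32·x + 64·x^2)·Dx^3 + (3 + 20·x + 48·x^2 + 64·x^3)·Dx^4  (order 4).
h: a_k = -3, -12, 48, -64, 160, -3072/5, 30976/15, -49152/7, 2579968/105, -262144/3, …
ICs: h(0) = -3, h′(0) = -12, h′′(0) = 96, h′′′(0) = -384.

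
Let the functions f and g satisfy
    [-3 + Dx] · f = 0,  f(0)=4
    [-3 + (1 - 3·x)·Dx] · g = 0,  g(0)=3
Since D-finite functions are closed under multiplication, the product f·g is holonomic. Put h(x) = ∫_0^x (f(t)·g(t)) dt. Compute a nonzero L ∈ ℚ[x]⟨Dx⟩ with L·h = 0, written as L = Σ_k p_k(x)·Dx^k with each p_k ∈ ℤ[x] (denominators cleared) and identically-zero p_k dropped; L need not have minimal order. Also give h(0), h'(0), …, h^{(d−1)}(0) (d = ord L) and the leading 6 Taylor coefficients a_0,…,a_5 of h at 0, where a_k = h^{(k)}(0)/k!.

f: a_k = 4, 12, 18, 18, 27/2, 81/10, …
g: a_k = 3, 9, 27, 81, 243, 729, …
h₀=f·g: eliminate ⇒ L₀, order ≤ 1·1.
h=∫h₀ ⇒ L = L₀·Dx.
L = (6 - 9·x)·Dx + (-1 + 3·x)·Dx^2  (order 2).
h: a_k = 0, 12, 36, 90, 216, 1053/2, …
ICs: h(0) = 0, h′(0) = 12.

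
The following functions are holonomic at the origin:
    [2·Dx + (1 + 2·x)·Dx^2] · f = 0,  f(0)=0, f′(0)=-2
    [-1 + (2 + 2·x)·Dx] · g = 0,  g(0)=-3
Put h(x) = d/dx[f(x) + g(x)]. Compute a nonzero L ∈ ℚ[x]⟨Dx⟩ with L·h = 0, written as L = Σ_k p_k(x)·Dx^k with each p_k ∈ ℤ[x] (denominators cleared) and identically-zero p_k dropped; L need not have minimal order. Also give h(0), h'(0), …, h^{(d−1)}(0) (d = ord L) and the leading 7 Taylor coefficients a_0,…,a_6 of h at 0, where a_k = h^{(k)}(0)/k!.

L = (10 + 4·x) + (29 + 52·x + 20·x^2)·Dx + (6 + 22·x + 24·x^2 + 8·x^3)·Dx^2  (order 2).
h: a_k = -7/2, 19/4, -137/16, 527/32, -8297/256, 32957/512, -262837/2048, …
ICs: h(0) = -7/2, h′(0) = 19/4.

f: a_k = 0, -2, 2, -8/3, 4, -32/5, 32/3, …
g: a_k = -3, -3/2, 3/8, -3/16, 15/128, -21/256, 63/1024, …
L₀ := lclm(L_f,L_g); ord L₀ ≤ 2+1.
Derive L from L₀ (diff closure).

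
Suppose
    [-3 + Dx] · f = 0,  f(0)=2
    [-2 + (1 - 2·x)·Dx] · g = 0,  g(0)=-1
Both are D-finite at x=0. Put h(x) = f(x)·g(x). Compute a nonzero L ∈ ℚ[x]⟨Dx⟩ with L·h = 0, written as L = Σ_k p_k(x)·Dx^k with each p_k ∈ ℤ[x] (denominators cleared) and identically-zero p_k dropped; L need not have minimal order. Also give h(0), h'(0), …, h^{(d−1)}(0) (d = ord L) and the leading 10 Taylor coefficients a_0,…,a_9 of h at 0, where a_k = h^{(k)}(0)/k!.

f: a_k = 2, 6, 9, 9, 27/4, 81/20, 81/40, 243/280, 729/2240, 243/2240, …
g: a_k = -1, -2, -4, -8, -16, -32, -64, -128, -256, -512, …
h₀=f·g: eliminate ⇒ L₀, order ≤ 1·1.
L = (5 - 6·x) + (-1 + 2·x)·Dx  (order 1).
h: a_k = -2, -10, -29, -67, -563/4, -5711/20, -4585/8, -321193/280, -5139817/2240, -10279877/2240, …
ICs: h(0) = -2.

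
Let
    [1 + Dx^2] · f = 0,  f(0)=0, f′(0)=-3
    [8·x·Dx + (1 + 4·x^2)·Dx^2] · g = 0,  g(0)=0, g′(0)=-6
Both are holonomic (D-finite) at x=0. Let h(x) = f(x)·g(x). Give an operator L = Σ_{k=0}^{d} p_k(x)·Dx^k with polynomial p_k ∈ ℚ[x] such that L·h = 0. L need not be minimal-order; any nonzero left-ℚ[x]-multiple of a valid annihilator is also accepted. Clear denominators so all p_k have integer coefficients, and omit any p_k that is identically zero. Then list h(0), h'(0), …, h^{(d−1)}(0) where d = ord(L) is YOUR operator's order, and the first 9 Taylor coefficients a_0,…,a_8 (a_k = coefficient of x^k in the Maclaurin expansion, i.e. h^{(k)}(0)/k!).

L = (85 + 944·x^2 + 416·x^4 + 256·x^6 + 256·x^8) + (144·x + 704·x^3 + 768·x^5 + 1024·x^7)·Dx + (90 + 992·x^2 + 576·x^4 + 512·x^6 + 512·x^8)·Dx^2 + (144·x + 704·x^3 + 768·x^5 + 1024·x^7)·Dx^3 + (5 + 48·x^2 + 160·x^4 + 256·x^6 + 256·x^8)·Dx^4  (order 4).
h: a_k = 0, 0, 18, 0, -27, 0, 247/4, 0, -1395/8, …
ICs: h(0) = 0, h′(0) = 0, h′′(0) = 36, h′′′(0) = 0.

f: a_k = 0, -3, 0, 1/2, 0, -1/40, 0, 1/1680, 0, …
g: a_k = 0, -6, 0, 8, 0, -96/5, 0, 384/7, 0, …
Product ⇒ symmetric product L₀, ord ≤ 4.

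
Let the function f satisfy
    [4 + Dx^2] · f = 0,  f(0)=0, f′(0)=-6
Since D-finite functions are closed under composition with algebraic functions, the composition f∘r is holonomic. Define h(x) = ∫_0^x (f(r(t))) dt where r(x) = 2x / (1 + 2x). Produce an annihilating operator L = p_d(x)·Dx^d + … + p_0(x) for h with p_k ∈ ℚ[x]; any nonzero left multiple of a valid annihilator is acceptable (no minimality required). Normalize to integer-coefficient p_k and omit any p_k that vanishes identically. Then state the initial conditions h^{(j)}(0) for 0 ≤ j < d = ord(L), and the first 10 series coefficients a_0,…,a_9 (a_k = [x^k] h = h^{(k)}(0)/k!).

f: a_k = 0, -6, 0, 4, 0, -4/5, 0, 8/105, 0, -4/945, …
Substitute x→r, Dx→(1/r')Dx; clear ⇒ L₀.
Integrate: L := L₀·Dx.
L = 16·Dx + (4 + 24·x + 48·x^2 + 32·x^3)·Dx^2 + (1 + 8·x + 24·x^2 + 32·x^3 + 16·x^4)·Dx^3  (order 3).
h: a_k = 0, 0, -6, 8, -4, -96/5, 1376/15, -1920/7, 70688/105, -194048/135, …
ICs: h(0) = 0, h′(0) = 0, h′′(0) = -12.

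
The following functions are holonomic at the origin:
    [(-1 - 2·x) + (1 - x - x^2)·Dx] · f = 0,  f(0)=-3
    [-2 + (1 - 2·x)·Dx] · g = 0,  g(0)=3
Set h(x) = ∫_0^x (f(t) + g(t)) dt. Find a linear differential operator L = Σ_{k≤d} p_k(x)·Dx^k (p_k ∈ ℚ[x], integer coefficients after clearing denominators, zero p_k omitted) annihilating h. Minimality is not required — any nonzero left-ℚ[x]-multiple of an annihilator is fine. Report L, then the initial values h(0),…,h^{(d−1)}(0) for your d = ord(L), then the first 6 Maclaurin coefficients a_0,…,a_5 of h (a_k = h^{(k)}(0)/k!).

L = (-12·x + 12·x^2 - 8·x^3)·Dx + (4 - 6·x - 6·x^2 + 16·x^3 - 16·x^4)·Dx^2 + (-1 + 5·x - 9·x^2 + 6·x^3 + 2·x^4 - 4·x^5)·Dx^3  (order 3).
h: a_k = 0, 0, 3/2, 2, 15/4, 33/5, …
ICs: h(0) = 0, h′(0) = 0, h′′(0) = 3.

f: a_k = -3, -3, -6, -9, -15, -24, …
g: a_k = 3, 6, 12, 24, 48, 96, …
Weyl lclm of L_f,L_g ⇒ L₀ (ord ≤ 2).
h=∫₀ˣh₀: take L = L₀·Dx.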